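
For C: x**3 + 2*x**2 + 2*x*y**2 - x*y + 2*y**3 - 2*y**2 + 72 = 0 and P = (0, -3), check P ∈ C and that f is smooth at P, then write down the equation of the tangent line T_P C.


Tangent line at P: 21*x + 66*y + 198 = 0.

Step 1: f(0, -3) = 0, so P lies on C.
Step 2: partial derivatives
  f_x(x, y) = 3*x**2 + 4*x + 2*y**2 - y, f_y(x, y) = 4*x*y - x + 6*y**2 - 4*y.
  f_x(P) = 21, f_y(P) = 66 (gradient nonzero, so P is smooth).
Step 3: tangent line at P: 21·(x − 0) + 66·(y − -3) = 0.
Expanding: 21*x + 66*y + 198 = 0.


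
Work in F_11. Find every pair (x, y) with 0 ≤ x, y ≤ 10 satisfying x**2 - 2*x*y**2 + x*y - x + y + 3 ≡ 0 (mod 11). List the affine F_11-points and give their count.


Affine F_11-points: {(0, 8), (2, 3), (2, 6), (3, 3), (3, 5), (6, 0), (6, 7), (9, 7), (10, 5), (10, 6)}; count = 10.

For each of the 121 pairs (x, y) ∈ F_11², evaluate f(x, y) mod 11. Record the zeros.
  x = 0: [0↦3, 1↦4, 2↦5, 3↦6, 4↦7, 5↦8, 6↦9, 7↦10, 8↦0, 9↦1, 10↦2]  zeros at y ∈ {8}
  x = 1: [0↦3, 1↦3, 2↦10, 3↦2, 4↦1, 5↦7, 6↦9, 7↦7, 8↦1, 9↦2, 10↦10]  zeros at y ∈ ∅
  x = 2: [0↦5, 1↦4, 2↦6, 3↦0, 4↦8, 5↦8, 6↦0, 7↦6, 8↦4, 9↦5, 10↦9]  zeros at y ∈ {3, 6}
  x = 3: [0↦9, 1↦7, 2↦4, 3↦0, 4↦6, 5↦0, 6↦4, 7↦7, 8↦9, 9↦10, 10↦10]  zeros at y ∈ {3, 5}
  x = 4: [0↦4, 1↦1, 2↦4, 3↦2, 4↦6, 5↦5, 6↦10, 7↦10, 8↦5, 9↦6, 10↦2]  zeros at y ∈ ∅
  x = 5: [0↦1, 1↦8, 2↦6, 3↦6, 4↦8, 5↦1, 6↦7, 7↦4, 8↦3, 9↦4, 10↦7]  zeros at y ∈ ∅
  x = 6: [0↦0, 1↦6, 2↦10, 3↦1, 4↦1, 5↦10, 6↦6, 7↦0, 8↦3, 9↦4, 10↦3]  zeros at y ∈ {0, 7}
  x = 7: [0↦1, 1↦6, 2↦5, 3↦9, 4↦7, 5↦10, 6↦7, 7↦9, 8↦5, 9↦6, 10↦1]  zeros at y ∈ ∅
  x = 8: [0↦4, 1↦8, 2↦2, 3↦8, 4↦4, 5↦1, 6↦10, 7↦9, 8↦9, 9↦10, 10↦1]  zeros at y ∈ ∅
  x = 9: [0↦9, 1↦1, 2↦1, 3↦9, 4↦3, 5↦5, 6↦4, 7↦0, 8↦4, 9↦5, 10↦3]  zeros at y ∈ {7}
  x = 10: [0↦5, 1↦7, 2↦2, 3↦1, 4↦4, 5↦0, 6↦0, 7↦4, 8↦1, 9↦2, 10↦7]  zeros at y ∈ {5, 6}
Collecting zeros: affine points = {(0, 8), (2, 3), (2, 6), (3, 3), (3, 5), (6, 0), (6, 7), (9, 7), (10, 5), (10, 6)}.
Total count |C(F_11)_aff| = 10.


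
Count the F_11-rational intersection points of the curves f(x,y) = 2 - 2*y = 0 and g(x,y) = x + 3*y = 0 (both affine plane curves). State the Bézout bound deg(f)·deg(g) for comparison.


Common zeros: {(8, 1)}; count = 1; Bézout bound = 1.

deg(f) = 1, deg(g) = 1, so Bézout bound = 1.
Scan x ∈ F_11. For each x, list the y ∈ F_11 with f(x, y) ≡ 0 and those with g(x, y) ≡ 0 (mod 11); the common zeros in that column are the intersection.
  x = 0: f ≡ 0 at y ∈ {1}; g ≡ 0 at y ∈ {0}; common: ∅.
  x = 1: f ≡ 0 at y ∈ {1}; g ≡ 0 at y ∈ {7}; common: ∅.
  x = 2: f ≡ 0 at y ∈ {1}; g ≡ 0 at y ∈ {3}; common: ∅.
  x = 3: f ≡ 0 at y ∈ {1}; g ≡ 0 at y ∈ {10}; common: ∅.
  x = 4: f ≡ 0 at y ∈ {1}; g ≡ 0 at y ∈ {6}; common: ∅.
  x = 5: f ≡ 0 at y ∈ {1}; g ≡ 0 at y ∈ {2}; common: ∅.
  x = 6: f ≡ 0 at y ∈ {1}; g ≡ 0 at y ∈ {9}; common: ∅.
  x = 7: f ≡ 0 at y ∈ {1}; g ≡ 0 at y ∈ {5}; common: ∅.
  x = 8: f ≡ 0 at y ∈ {1}; g ≡ 0 at y ∈ {1}; common: {1}.
  x = 9: f ≡ 0 at y ∈ {1}; g ≡ 0 at y ∈ {8}; common: ∅.
  x = 10: f ≡ 0 at y ∈ {1}; g ≡ 0 at y ∈ {4}; common: ∅.
Collecting: common zeros = {(8, 1)}, so the count is 1.
Comparison with the Bézout bound: 1 ≤ 1 = deg(f)·deg(g), as expected for curves with no common component (the bound is attained).


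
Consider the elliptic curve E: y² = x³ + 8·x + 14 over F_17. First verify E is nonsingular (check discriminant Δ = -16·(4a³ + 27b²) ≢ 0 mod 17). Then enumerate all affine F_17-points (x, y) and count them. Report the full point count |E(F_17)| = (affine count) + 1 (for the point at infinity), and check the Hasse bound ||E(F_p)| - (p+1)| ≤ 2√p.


Affine points = {(2, 2), (2, 15), (4, 5), (4, 12), (5, 3), (5, 14), (9, 4), (9, 13), (12, 6), (12, 11)}; affine count = 10; |E(F_17)| = 11.

Discriminant check: Δ ∝ 4a³ + 27b² = 4·8³ + 27·14² = 4·512 + 27·196 ≡ 13 (mod 17). Nonzero ⇒ E is nonsingular.
For each x ∈ F_17, compute rhs = x³ + 8·x + 14 mod 17, then count y ∈ F_17 with y² ≡ rhs.
  x = 0: rhs = 14, matching y values: none (0 points).
  x = 1: rhs = 6, matching y values: none (0 points).
  x = 2: rhs = 4, matching y values: 2, 15 (2 points).
  x = 3: rhs = 14, matching y values: none (0 points).
  x = 4: rhs = 8, matching y values: 5, 12 (2 points).
  x = 5: rhs = 9, matching y values: 3, 14 (2 points).
  x = 6: rhs = 6, matching y values: none (0 points).
  x = 7: rhs = 5, matching y values: none (0 points).
  x = 8: rhs = 12, matching y values: none (0 points).
  x = 9: rhs = 16, matching y values: 4, 13 (2 points).
  x = 10: rhs = 6, matching y values: none (0 points).
  x = 11: rhs = 5, matching y values: none (0 points).
  x = 12: rhs = 2, matching y values: 6, 11 (2 points).
  x = 13: rhs = 3, matching y values: none (0 points).
  x = 14: rhs = 14, matching y values: none (0 points).
  x = 15: rhs = 7, matching y values: none (0 points).
  x = 16: rhs = 5, matching y values: none (0 points).
Total affine count: 10.
Full point count |E(F_17)| = 10 + 1 = 11.
Hasse bound: |11 − (17+1)| = |-7| = 7 ≤ 2√17 ≈ 8.2462 ✓.


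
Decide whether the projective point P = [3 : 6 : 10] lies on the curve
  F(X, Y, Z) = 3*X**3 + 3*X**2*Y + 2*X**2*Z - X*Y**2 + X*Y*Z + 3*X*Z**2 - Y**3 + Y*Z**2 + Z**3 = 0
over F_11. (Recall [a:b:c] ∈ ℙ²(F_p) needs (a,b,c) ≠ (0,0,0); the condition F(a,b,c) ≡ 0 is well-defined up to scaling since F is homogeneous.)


F(3,6,10) ≡ 7 (mod 11); P is NOT on the curve.

Evaluate F(3, 6, 10) term-by-term (mod 11).
  3*X**3 ↦ 3·27·1·1 = 81
  3*X**2*Y ↦ 3·9·6·1 = 162
  2*X**2*Z ↦ 2·9·1·10 = 180
  -X*Y**2 ↦ -1·3·36·1 = -108
  X*Y*Z ↦ 1·3·6·10 = 180
  3*X*Z**2 ↦ 3·3·1·100 = 900
  -Y**3 ↦ -1·1·216·1 = -216
  Y*Z**2 ↦ 1·1·6·100 = 600
  Z**3 ↦ 1·1·1·1000 = 1000
Sum: F(3, 6, 10) = (81) + (162) + (180) + (-108) + (180) + (900) + (-216) + (600) + (1000) = 2779.
Reducing mod 11: 2779 ≡ 7 (mod 11).
Since F(a, b, c) ≡ 7 ≠ 0 (mod 11), P does NOT lie on the curve.


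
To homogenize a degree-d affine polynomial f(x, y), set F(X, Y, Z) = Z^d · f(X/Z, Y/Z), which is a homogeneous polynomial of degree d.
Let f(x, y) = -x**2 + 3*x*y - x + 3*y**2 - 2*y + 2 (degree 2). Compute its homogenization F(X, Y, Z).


F(X, Y, Z) = -X**2 + 3*X*Y - X*Z + 3*Y**2 - 2*Y*Z + 2*Z**2

deg(f) = 2.
Substitute x = X/Z, y = Y/Z into f, then multiply by Z^2.
  monomial -1·x^2·y^0 ↦ -1·X^2·Y^0·Z^0.
  monomial 3·x^1·y^1 ↦ 3·X^1·Y^1·Z^0.
  monomial -1·x^1·y^0 ↦ -1·X^1·Y^0·Z^1.
  monomial 3·x^0·y^2 ↦ 3·X^0·Y^2·Z^0.
  monomial -2·x^0·y^1 ↦ -2·X^0·Y^1·Z^1.
  monomial 2·x^0·y^0 ↦ 2·X^0·Y^0·Z^2.
Collecting: F(X, Y, Z) = -X**2 + 3*X*Y - X*Z + 3*Y**2 - 2*Y*Z + 2*Z**2.


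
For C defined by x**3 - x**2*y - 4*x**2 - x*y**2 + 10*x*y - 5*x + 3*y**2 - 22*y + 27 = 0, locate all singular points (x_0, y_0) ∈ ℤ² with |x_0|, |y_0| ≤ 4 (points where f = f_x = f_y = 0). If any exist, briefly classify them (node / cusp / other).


Singular points: {(2, 3)}; classification: node.

Compute partial derivatives:
  f_x = 3*x**2 - 2*x*y - 8*x - y**2 + 10*y - 5.
  f_y = -x**2 - 2*x*y + 10*x + 6*y - 22.
Scan x_0 ∈ {−4, ..., 4}. For each x_0, f_y(x_0, y) is a polynomial in y; find its integer roots y ∈ {−4, ..., 4}, then test f_x and f at those candidates.
  x = -4: f_y(-4, y) = 14*y - 78; no integer root y with |y| ≤ 4.
  x = -3: f_y(-3, y) = 12*y - 61; no integer root y with |y| ≤ 4.
  x = -2: f_y(-2, y) = 10*y - 46; no integer root y with |y| ≤ 4.
  x = -1: f_y(-1, y) = 8*y - 33; no integer root y with |y| ≤ 4.
  x = 0: f_y(0, y) = 6*y - 22; no integer root y with |y| ≤ 4.
  x = 1: f_y(1, y) = 4*y - 13; no integer root y with |y| ≤ 4.
  x = 2: f_y(2, y) = 2*y - 6; vanishes at y ∈ {3}. (2, 3): f_x = 0, f = 0 — SINGULAR.
  x = 3: f_y(3, y) = -1; no integer root y with |y| ≤ 4.
  x = 4: f_y(4, y) = 2 - 2*y; vanishes at y ∈ {1}. (4, 1): f_x = 12 ≠ 0.
Only singular point on the grid: (2, 3).
Classify: substitute x = 2 + u, y = 3 + v and expand: f = u**3 - u**2*v - u**2 - u*v**2 + v**2.
No constant or linear terms (consistent with a singular point). Quadratic part: -u**2 + v**2. Cubic part: u**3 - u**2*v - u*v**2.
The quadratic part v**2 - u**2 = (v − u)(v + u) splits into two distinct linear factors, so there are two distinct tangent lines y − 3 = ±(x − 2) — this is a node (ordinary double point).
Classification: node.


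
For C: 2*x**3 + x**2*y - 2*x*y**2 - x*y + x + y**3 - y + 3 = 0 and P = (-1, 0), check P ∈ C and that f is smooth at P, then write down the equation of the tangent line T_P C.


Tangent line at P: 7*x + y + 7 = 0.

Step 1: f(-1, 0) = 0, so P lies on C.
Step 2: partial derivatives
  f_x(x, y) = 6*x**2 + 2*x*y - 2*y**2 - y + 1, f_y(x, y) = x**2 - 4*x*y - x + 3*y**2 - 1.
  f_x(P) = 7, f_y(P) = 1 (gradient nonzero, so P is smooth).
Step 3: tangent line at P: 7·(x − -1) + 1·(y − 0) = 0.
Expanding: 7*x + y + 7 = 0.


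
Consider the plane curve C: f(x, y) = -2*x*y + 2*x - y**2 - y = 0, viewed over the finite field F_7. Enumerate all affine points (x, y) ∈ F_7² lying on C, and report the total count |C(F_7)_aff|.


Affine F_7-points: {(0, 0), (0, 6), (4, 2), (4, 3), (5, 5), (6, 4)}; count = 6.

For each of the 49 pairs (x, y) ∈ F_7², evaluate f(x, y) mod 7. Record the zeros.
  x = 0: [0↦0, 1↦5, 2↦1, 3↦2, 4↦1, 5↦5, 6↦0]  zeros at y ∈ {0, 6}
  x = 1: [0↦2, 1↦5, 2↦6, 3↦5, 4↦2, 5↦4, 6↦4]  zeros at y ∈ ∅
  x = 2: [0↦4, 1↦5, 2↦4, 3↦1, 4↦3, 5↦3, 6↦1]  zeros at y ∈ ∅
  x = 3: [0↦6, 1↦5, 2↦2, 3↦4, 4↦4, 5↦2, 6↦5]  zeros at y ∈ ∅
  x = 4: [0↦1, 1↦5, 2↦0, 3↦0, 4↦5, 5↦1, 6↦2]  zeros at y ∈ {2, 3}
  x = 5: [0↦3, 1↦5, 2↦5, 3↦3, 4↦6, 5↦0, 6↦6]  zeros at y ∈ {5}
  x = 6: [0↦5, 1↦5, 2↦3, 3↦6, 4↦0, 5↦6, 6↦3]  zeros at y ∈ {4}
Collecting zeros: affine points = {(0, 0), (0, 6), (4, 2), (4, 3), (5, 5), (6, 4)}.
Total count |C(F_7)_aff| = 6.


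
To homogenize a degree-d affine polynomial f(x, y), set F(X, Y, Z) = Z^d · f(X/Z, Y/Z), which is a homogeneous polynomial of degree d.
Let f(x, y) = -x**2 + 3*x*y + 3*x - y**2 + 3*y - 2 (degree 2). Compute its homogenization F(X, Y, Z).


F(X, Y, Z) = -X**2 + 3*X*Y + 3*X*Z - Y**2 + 3*Y*Z - 2*Z**2

deg(f) = 2.
Substitute x = X/Z, y = Y/Z into f, then multiply by Z^2.
  monomial -1·x^2·y^0 ↦ -1·X^2·Y^0·Z^0.
  monomial 3·x^1·y^1 ↦ 3·X^1·Y^1·Z^0.
  monomial 3·x^1·y^0 ↦ 3·X^1·Y^0·Z^1.
  monomial -1·x^0·y^2 ↦ -1·X^0·Y^2·Z^0.
  monomial 3·x^0·y^1 ↦ 3·X^0·Y^1·Z^1.
  monomial -2·x^0·y^0 ↦ -2·X^0·Y^0·Z^2.
Collecting: F(X, Y, Z) = -X**2 + 3*X*Y + 3*X*Z - Y**2 + 3*Y*Z - 2*Z**2.


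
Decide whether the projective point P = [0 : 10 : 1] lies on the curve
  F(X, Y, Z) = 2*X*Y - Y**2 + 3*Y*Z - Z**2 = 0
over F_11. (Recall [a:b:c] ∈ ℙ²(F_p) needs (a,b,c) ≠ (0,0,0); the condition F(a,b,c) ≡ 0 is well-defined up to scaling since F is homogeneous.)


F(0,10,1) ≡ 6 (mod 11); P is NOT on the curve.

Evaluate F(0, 10, 1) term-by-term (mod 11).
  2*X*Y ↦ 2·0·10·1 = 0
  -Y**2 ↦ -1·1·100·1 = -100
  3*Y*Z ↦ 3·1·10·1 = 30
  -Z**2 ↦ -1·1·1·1 = -1
Sum: F(0, 10, 1) = (0) + (-100) + (30) + (-1) = -71.
Reducing mod 11: -71 ≡ 6 (mod 11).
Since F(a, b, c) ≡ 6 ≠ 0 (mod 11), P does NOT lie on the curve.


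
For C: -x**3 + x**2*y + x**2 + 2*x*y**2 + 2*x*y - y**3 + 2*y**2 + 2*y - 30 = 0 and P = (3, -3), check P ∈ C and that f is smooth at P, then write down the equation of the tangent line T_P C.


Tangent line at P: -27*x - 58*y - 93 = 0.

Step 1: f(3, -3) = 0, so P lies on C.
Step 2: partial derivatives
  f_x(x, y) = -3*x**2 + 2*x*y + 2*x + 2*y**2 + 2*y, f_y(x, y) = x**2 + 4*x*y + 2*x - 3*y**2 + 4*y + 2.
  f_x(P) = -27, f_y(P) = -58 (gradient nonzero, so P is smooth).
Step 3: tangent line at P: -27·(x − 3) + -58·(y − -3) = 0.
Expanding: -27*x - 58*y - 93 = 0.


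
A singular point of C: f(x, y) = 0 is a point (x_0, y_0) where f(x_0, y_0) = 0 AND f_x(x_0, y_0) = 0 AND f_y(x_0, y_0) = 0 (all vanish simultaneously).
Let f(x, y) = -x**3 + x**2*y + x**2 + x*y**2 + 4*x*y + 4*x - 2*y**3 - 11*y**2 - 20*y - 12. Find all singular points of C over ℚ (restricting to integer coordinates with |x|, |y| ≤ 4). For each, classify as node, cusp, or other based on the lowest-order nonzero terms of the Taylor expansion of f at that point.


Singular points: {(0, -2)}; classification: node.

Compute partial derivatives:
  f_x = -3*x**2 + 2*x*y + 2*x + y**2 + 4*y + 4.
  f_y = x**2 + 2*x*y + 4*x - 6*y**2 - 22*y - 20.
Scan x_0 ∈ {−4, ..., 4}. For each x_0, f_y(x_0, y) is a polynomial in y; find its integer roots y ∈ {−4, ..., 4}, then test f_x and f at those candidates.
  x = -4: f_y(-4, y) = -6*y**2 - 30*y - 20; no integer root y with |y| ≤ 4.
  x = -3: f_y(-3, y) = -6*y**2 - 28*y - 23; no integer root y with |y| ≤ 4.
  x = -2: f_y(-2, y) = -6*y**2 - 26*y - 24; vanishes at y ∈ {-3}. (-2, -3): f_x = -3 ≠ 0.
  x = -1: f_y(-1, y) = -6*y**2 - 24*y - 23; no integer root y with |y| ≤ 4.
  x = 0: f_y(0, y) = -6*y**2 - 22*y - 20; vanishes at y ∈ {-2}. (0, -2): f_x = 0, f = 0 — SINGULAR.
  x = 1: f_y(1, y) = -6*y**2 - 20*y - 15; no integer root y with |y| ≤ 4.
  x = 2: f_y(2, y) = -6*y**2 - 18*y - 8; no integer root y with |y| ≤ 4.
  x = 3: f_y(3, y) = -6*y**2 - 16*y + 1; no integer root y with |y| ≤ 4.
  x = 4: f_y(4, y) = -6*y**2 - 14*y + 12; vanishes at y ∈ {-3}. (4, -3): f_x = -63 ≠ 0.
Only singular point on the grid: (0, -2).
Classify: substitute x = 0 + u, y = -2 + v and expand: f = -u**3 + u**2*v - u**2 + u*v**2 - 2*v**3 + v**2.
No constant or linear terms (consistent with a singular point). Quadratic part: -u**2 + v**2. Cubic part: -u**3 + u**2*v + u*v**2 - 2*v**3.
The quadratic part v**2 - u**2 = (v − u)(v + u) splits into two distinct linear factors, so there are two distinct tangent lines y − -2 = ±(x − 0) — this is a node (ordinary double point).
Classification: node.


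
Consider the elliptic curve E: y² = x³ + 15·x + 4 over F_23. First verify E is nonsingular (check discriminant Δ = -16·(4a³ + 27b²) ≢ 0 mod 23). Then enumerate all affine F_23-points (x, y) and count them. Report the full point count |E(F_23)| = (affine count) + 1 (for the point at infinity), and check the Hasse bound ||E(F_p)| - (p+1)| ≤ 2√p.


Affine points = {(0, 2), (0, 21), (4, 6), (4, 17), (10, 2), (10, 21), (12, 7), (12, 16), (13, 2), (13, 21), (15, 4), (15, 19), (16, 4), (16, 19), (19, 8), (19, 15), (20, 1), (20, 22), (21, 9), (21, 14)}; affine count = 20; |E(F_23)| = 21.

Discriminant check: Δ ∝ 4a³ + 27b² = 4·15³ + 27·4² = 4·3375 + 27·16 ≡ 17 (mod 23). Nonzero ⇒ E is nonsingular.
For each x ∈ F_23, compute rhs = x³ + 15·x + 4 mod 23, then count y ∈ F_23 with y² ≡ rhs.
  x = 0: rhs = 4, matching y values: 2, 21 (2 points).
  x = 1: rhs = 20, matching y values: none (0 points).
  x = 2: rhs = 19, matching y values: none (0 points).
  x = 3: rhs = 7, matching y values: none (0 points).
  x = 4: rhs = 13, matching y values: 6, 17 (2 points).
  x = 5: rhs = 20, matching y values: none (0 points).
  x = 6: rhs = 11, matching y values: none (0 points).
  x = 7: rhs = 15, matching y values: none (0 points).
  x = 8: rhs = 15, matching y values: none (0 points).
  x = 9: rhs = 17, matching y values: none (0 points).
  x = 10: rhs = 4, matching y values: 2, 21 (2 points).
  x = 11: rhs = 5, matching y values: none (0 points).
  x = 12: rhs = 3, matching y values: 7, 16 (2 points).
  x = 13: rhs = 4, matching y values: 2, 21 (2 points).
  x = 14: rhs = 14, matching y values: none (0 points).
  x = 15: rhs = 16, matching y values: 4, 19 (2 points).
  x = 16: rhs = 16, matching y values: 4, 19 (2 points).
  x = 17: rhs = 20, matching y values: none (0 points).
  x = 18: rhs = 11, matching y values: none (0 points).
  x = 19: rhs = 18, matching y values: 8, 15 (2 points).
  x = 20: rhs = 1, matching y values: 1, 22 (2 points).
  x = 21: rhs = 12, matching y values: 9, 14 (2 points).
  x = 22: rhs = 11, matching y values: none (0 points).
Total affine count: 20.
Full point count |E(F_23)| = 20 + 1 = 21.
Hasse bound: |21 − (23+1)| = |-3| = 3 ≤ 2√23 ≈ 9.5917 ✓.


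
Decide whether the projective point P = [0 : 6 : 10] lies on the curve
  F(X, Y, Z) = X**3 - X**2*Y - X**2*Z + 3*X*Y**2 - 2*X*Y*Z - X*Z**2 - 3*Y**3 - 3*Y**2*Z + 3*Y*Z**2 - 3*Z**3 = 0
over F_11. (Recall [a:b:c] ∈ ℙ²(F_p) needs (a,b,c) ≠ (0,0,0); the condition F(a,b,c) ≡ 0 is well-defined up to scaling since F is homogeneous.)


F(0,6,10) ≡ 9 (mod 11); P is NOT on the curve.

Evaluate F(0, 6, 10) term-by-term (mod 11).
  X**3 ↦ 1·0·1·1 = 0
  -X**2*Y ↦ -1·0·6·1 = 0
  -X**2*Z ↦ -1·0·1·10 = 0
  3*X*Y**2 ↦ 3·0·36·1 = 0
  -2*X*Y*Z ↦ -2·0·6·10 = 0
  -X*Z**2 ↦ -1·0·1·100 = 0
  -3*Y**3 ↦ -3·1·216·1 = -648
  -3*Y**2*Z ↦ -3·1·36·10 = -1080
  3*Y*Z**2 ↦ 3·1·6·100 = 1800
  -3*Z**3 ↦ -3·1·1·1000 = -3000
Sum: F(0, 6, 10) = (0) + (0) + (0) + (0) + (0) + (0) + (-648) + (-1080) + (1800) + (-3000) = -2928.
Reducing mod 11: -2928 ≡ 9 (mod 11).
Since F(a, b, c) ≡ 9 ≠ 0 (mod 11), P does NOT lie on the curve.


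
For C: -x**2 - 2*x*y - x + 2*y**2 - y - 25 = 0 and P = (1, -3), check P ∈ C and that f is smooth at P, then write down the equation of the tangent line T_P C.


Tangent line at P: 3*x - 15*y - 48 = 0.

Step 1: f(1, -3) = 0, so P lies on C.
Step 2: partial derivatives
  f_x(x, y) = -2*x - 2*y - 1, f_y(x, y) = -2*x + 4*y - 1.
  f_x(P) = 3, f_y(P) = -15 (gradient nonzero, so P is smooth).
Step 3: tangent line at P: 3·(x − 1) + -15·(y − -3) = 0.
Expanding: 3*x - 15*y - 48 = 0.


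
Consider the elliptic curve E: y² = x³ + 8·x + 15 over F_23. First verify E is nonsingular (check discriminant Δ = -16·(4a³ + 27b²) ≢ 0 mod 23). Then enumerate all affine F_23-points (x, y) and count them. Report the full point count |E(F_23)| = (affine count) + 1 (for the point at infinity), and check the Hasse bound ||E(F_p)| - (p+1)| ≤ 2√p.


Affine points = {(1, 1), (1, 22), (2, 4), (2, 19), (6, 7), (6, 16), (7, 0), (8, 4), (8, 19), (11, 10), (11, 13), (13, 4), (13, 19), (17, 2), (17, 21), (22, 11), (22, 12)}; affine count = 17; |E(F_23)| = 18.

Discriminant check: Δ ∝ 4a³ + 27b² = 4·8³ + 27·15² = 4·512 + 27·225 ≡ 4 (mod 23). Nonzero ⇒ E is nonsingular.
For each x ∈ F_23, compute rhs = x³ + 8·x + 15 mod 23, then count y ∈ F_23 with y² ≡ rhs.
  x = 0: rhs = 15, matching y values: none (0 points).
  x = 1: rhs = 1, matching y values: 1, 22 (2 points).
  x = 2: rhs = 16, matching y values: 4, 19 (2 points).
  x = 3: rhs = 20, matching y values: none (0 points).
  x = 4: rhs = 19, matching y values: none (0 points).
  x = 5: rhs = 19, matching y values: none (0 points).
  x = 6: rhs = 3, matching y values: 7, 16 (2 points).
  x = 7: rhs = 0, matching y values: 0 (1 points).
  x = 8: rhs = 16, matching y values: 4, 19 (2 points).
  x = 9: rhs = 11, matching y values: none (0 points).
  x = 10: rhs = 14, matching y values: none (0 points).
  x = 11: rhs = 8, matching y values: 10, 13 (2 points).
  x = 12: rhs = 22, matching y values: none (0 points).
  x = 13: rhs = 16, matching y values: 4, 19 (2 points).
  x = 14: rhs = 19, matching y values: none (0 points).
  x = 15: rhs = 14, matching y values: none (0 points).
  x = 16: rhs = 7, matching y values: none (0 points).
  x = 17: rhs = 4, matching y values: 2, 21 (2 points).
  x = 18: rhs = 11, matching y values: none (0 points).
  x = 19: rhs = 11, matching y values: none (0 points).
  x = 20: rhs = 10, matching y values: none (0 points).
  x = 21: rhs = 14, matching y values: none (0 points).
  x = 22: rhs = 6, matching y values: 11, 12 (2 points).
Total affine count: 17.
Full point count |E(F_23)| = 17 + 1 = 18.
Hasse bound: |18 − (23+1)| = |-6| = 6 ≤ 2√23 ≈ 9.5917 ✓.


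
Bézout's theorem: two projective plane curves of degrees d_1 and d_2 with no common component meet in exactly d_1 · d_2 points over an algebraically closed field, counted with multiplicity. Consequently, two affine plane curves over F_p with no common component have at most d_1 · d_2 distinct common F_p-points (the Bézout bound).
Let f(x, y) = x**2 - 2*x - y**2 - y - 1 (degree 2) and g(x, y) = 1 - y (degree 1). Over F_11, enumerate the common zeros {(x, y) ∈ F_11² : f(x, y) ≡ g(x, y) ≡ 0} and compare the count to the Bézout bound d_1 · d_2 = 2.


Common zeros: {(3, 1), (10, 1)}; count = 2; Bézout bound = 2.

deg(f) = 2, deg(g) = 1, so Bézout bound = 2.
Scan x ∈ F_11. For each x, list the y ∈ F_11 with f(x, y) ≡ 0 and those with g(x, y) ≡ 0 (mod 11); the common zeros in that column are the intersection.
  x = 0: f ≡ 0 at y ∈ ∅; g ≡ 0 at y ∈ {1}; common: ∅.
  x = 1: f ≡ 0 at y ∈ {4, 6}; g ≡ 0 at y ∈ {1}; common: ∅.
  x = 2: f ≡ 0 at y ∈ ∅; g ≡ 0 at y ∈ {1}; common: ∅.
  x = 3: f ≡ 0 at y ∈ {1, 9}; g ≡ 0 at y ∈ {1}; common: {1}.
  x = 4: f ≡ 0 at y ∈ ∅; g ≡ 0 at y ∈ {1}; common: ∅.
  x = 5: f ≡ 0 at y ∈ ∅; g ≡ 0 at y ∈ {1}; common: ∅.
  x = 6: f ≡ 0 at y ∈ {3, 7}; g ≡ 0 at y ∈ {1}; common: ∅.
  x = 7: f ≡ 0 at y ∈ {3, 7}; g ≡ 0 at y ∈ {1}; common: ∅.
  x = 8: f ≡ 0 at y ∈ ∅; g ≡ 0 at y ∈ {1}; common: ∅.
  x = 9: f ≡ 0 at y ∈ ∅; g ≡ 0 at y ∈ {1}; common: ∅.
  x = 10: f ≡ 0 at y ∈ {1, 9}; g ≡ 0 at y ∈ {1}; common: {1}.
Collecting: common zeros = {(3, 1), (10, 1)}, so the count is 2.
Comparison with the Bézout bound: 2 ≤ 2 = deg(f)·deg(g), as expected for curves with no common component (the bound is attained).


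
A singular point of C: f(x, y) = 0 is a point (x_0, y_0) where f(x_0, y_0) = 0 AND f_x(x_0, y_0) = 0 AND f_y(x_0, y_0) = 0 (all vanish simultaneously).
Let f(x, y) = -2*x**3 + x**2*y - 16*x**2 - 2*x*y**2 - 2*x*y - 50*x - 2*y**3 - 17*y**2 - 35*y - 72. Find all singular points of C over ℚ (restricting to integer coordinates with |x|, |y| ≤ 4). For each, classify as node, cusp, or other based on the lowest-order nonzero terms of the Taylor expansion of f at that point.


Singular points: {(-3, -2)}; classification: cusp.

Compute partial derivatives:
  f_x = -6*x**2 + 2*x*y - 32*x - 2*y**2 - 2*y - 50.
  f_y = x**2 - 4*x*y - 2*x - 6*y**2 - 34*y - 35.
Scan x_0 ∈ {−4, ..., 4}. For each x_0, f_y(x_0, y) is a polynomial in y; find its integer roots y ∈ {−4, ..., 4}, then test f_x and f at those candidates.
  x = -4: f_y(-4, y) = -6*y**2 - 18*y - 11; no integer root y with |y| ≤ 4.
  x = -3: f_y(-3, y) = -6*y**2 - 22*y - 20; vanishes at y ∈ {-2}. (-3, -2): f_x = 0, f = 0 — SINGULAR.
  x = -2: f_y(-2, y) = -6*y**2 - 26*y - 27; no integer root y with |y| ≤ 4.
  x = -1: f_y(-1, y) = -6*y**2 - 30*y - 32; no integer root y with |y| ≤ 4.
  x = 0: f_y(0, y) = -6*y**2 - 34*y - 35; no integer root y with |y| ≤ 4.
  x = 1: f_y(1, y) = -6*y**2 - 38*y - 36; no integer root y with |y| ≤ 4.
  x = 2: f_y(2, y) = -6*y**2 - 42*y - 35; no integer root y with |y| ≤ 4.
  x = 3: f_y(3, y) = -6*y**2 - 46*y - 32; no integer root y with |y| ≤ 4.
  x = 4: f_y(4, y) = -6*y**2 - 50*y - 27; no integer root y with |y| ≤ 4.
Only singular point on the grid: (-3, -2).
Classify: substitute x = -3 + u, y = -2 + v and expand: f = -2*u**3 + u**2*v - 2*u*v**2 - 2*v**3 + v**2.
No constant or linear terms (consistent with a singular point). Quadratic part: v**2. Cubic part: -2*u**3 + u**2*v - 2*u*v**2 - 2*v**3.
The quadratic part v**2 is a perfect square, so there is a single (double) tangent line v = 0, i.e. y = -2. Restricting the cubic part to that line (v = 0) leaves -2*u**3 ≠ 0, so f is not divisible by v and the branch is v² ≈ 2*u**3 to lowest order — this is a cusp.
Classification: cusp.


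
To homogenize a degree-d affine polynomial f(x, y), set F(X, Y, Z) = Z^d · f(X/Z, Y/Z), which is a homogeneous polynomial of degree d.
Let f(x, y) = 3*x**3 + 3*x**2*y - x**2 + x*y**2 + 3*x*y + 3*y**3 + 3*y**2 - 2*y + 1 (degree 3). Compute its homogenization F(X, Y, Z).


F(X, Y, Z) = 3*X**3 + 3*X**2*Y - X**2*Z + X*Y**2 + 3*X*Y*Z + 3*Y**3 + 3*Y**2*Z - 2*Y*Z**2 + Z**3

deg(f) = 3.
Substitute x = X/Z, y = Y/Z into f, then multiply by Z^3.
  monomial 3·x^3·y^0 ↦ 3·X^3·Y^0·Z^0.
  monomial 3·x^2·y^1 ↦ 3·X^2·Y^1·Z^0.
  monomial -1·x^2·y^0 ↦ -1·X^2·Y^0·Z^1.
  monomial 1·x^1·y^2 ↦ 1·X^1·Y^2·Z^0.
  monomial 3·x^1·y^1 ↦ 3·X^1·Y^1·Z^1.
  monomial 3·x^0·y^3 ↦ 3·X^0·Y^3·Z^0.
  monomial 3·x^0·y^2 ↦ 3·X^0·Y^2·Z^1.
  monomial -2·x^0·y^1 ↦ -2·X^0·Y^1·Z^2.
  monomial 1·x^0·y^0 ↦ 1·X^0·Y^0·Z^3.
Collecting: F(X, Y, Z) = 3*X**3 + 3*X**2*Y - X**2*Z + X*Y**2 + 3*X*Y*Z + 3*Y**3 + 3*Y**2*Z - 2*Y*Z**2 + Z**3.


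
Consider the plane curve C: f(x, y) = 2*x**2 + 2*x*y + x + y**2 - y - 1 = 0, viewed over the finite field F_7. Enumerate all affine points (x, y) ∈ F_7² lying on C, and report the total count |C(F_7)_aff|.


Affine F_7-points: {(1, 3), (2, 5), (2, 6), (3, 4), (3, 5), (4, 0), (6, 0), (6, 3)}; count = 8.

For each of the 49 pairs (x, y) ∈ F_7², evaluate f(x, y) mod 7. Record the zeros.
  x = 0: [0↦6, 1↦6, 2↦1, 3↦5, 4↦4, 5↦5, 6↦1]  zeros at y ∈ ∅
  x = 1: [0↦2, 1↦4, 2↦1, 3↦0, 4↦1, 5↦4, 6↦2]  zeros at y ∈ {3}
  x = 2: [0↦2, 1↦6, 2↦5, 3↦6, 4↦2, 5↦0, 6↦0]  zeros at y ∈ {5, 6}
  x = 3: [0↦6, 1↦5, 2↦6, 3↦2, 4↦0, 5↦0, 6↦2]  zeros at y ∈ {4, 5}
  x = 4: [0↦0, 1↦1, 2↦4, 3↦2, 4↦2, 5↦4, 6↦1]  zeros at y ∈ {0}
  x = 5: [0↦5, 1↦1, 2↦6, 3↦6, 4↦1, 5↦5, 6↦4]  zeros at y ∈ ∅
  x = 6: [0↦0, 1↦5, 2↦5, 3↦0, 4↦4, 5↦3, 6↦4]  zeros at y ∈ {0, 3}
Collecting zeros: affine points = {(1, 3), (2, 5), (2, 6), (3, 4), (3, 5), (4, 0), (6, 0), (6, 3)}.
Total count |C(F_7)_aff| = 8.


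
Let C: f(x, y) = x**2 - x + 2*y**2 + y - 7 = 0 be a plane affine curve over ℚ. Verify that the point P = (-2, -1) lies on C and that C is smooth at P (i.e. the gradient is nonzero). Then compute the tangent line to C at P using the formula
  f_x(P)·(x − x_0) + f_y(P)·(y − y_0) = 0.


Tangent line at P: -5*x - 3*y - 13 = 0.

Step 1: f(-2, -1) = 0, so P lies on C.
Step 2: partial derivatives
  f_x(x, y) = 2*x - 1, f_y(x, y) = 4*y + 1.
  f_x(P) = -5, f_y(P) = -3 (gradient nonzero, so P is smooth).
Step 3: tangent line at P: -5·(x − -2) + -3·(y − -1) = 0.
Expanding: -5*x - 3*y - 13 = 0.


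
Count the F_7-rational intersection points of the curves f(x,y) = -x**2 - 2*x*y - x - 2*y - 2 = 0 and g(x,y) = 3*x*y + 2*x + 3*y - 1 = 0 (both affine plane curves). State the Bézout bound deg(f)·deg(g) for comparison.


Common zeros: ∅; count = 0; Bézout bound = 4.

deg(f) = 2, deg(g) = 2, so Bézout bound = 4.
Scan x ∈ F_7. For each x, list the y ∈ F_7 with f(x, y) ≡ 0 and those with g(x, y) ≡ 0 (mod 7); the common zeros in that column are the intersection.
  x = 0: f ≡ 0 at y ∈ {6}; g ≡ 0 at y ∈ {5}; common: ∅.
  x = 1: f ≡ 0 at y ∈ {6}; g ≡ 0 at y ∈ {1}; common: ∅.
  x = 2: f ≡ 0 at y ∈ {1}; g ≡ 0 at y ∈ {2}; common: ∅.
  x = 3: f ≡ 0 at y ∈ {0}; g ≡ 0 at y ∈ {6}; common: ∅.
  x = 4: f ≡ 0 at y ∈ {2}; g ≡ 0 at y ∈ {0}; common: ∅.
  x = 5: f ≡ 0 at y ∈ {2}; g ≡ 0 at y ∈ {3}; common: ∅.
  x = 6: f ≡ 0 at y ∈ ∅; g ≡ 0 at y ∈ ∅; common: ∅.
Collecting: common zeros = ∅, so the count is 0.
Comparison with the Bézout bound: 0 ≤ 4 = deg(f)·deg(g), as expected for curves with no common component (the affine F_7-count falls short of the bound because intersections may lie at infinity, over extension fields, or carry multiplicity).


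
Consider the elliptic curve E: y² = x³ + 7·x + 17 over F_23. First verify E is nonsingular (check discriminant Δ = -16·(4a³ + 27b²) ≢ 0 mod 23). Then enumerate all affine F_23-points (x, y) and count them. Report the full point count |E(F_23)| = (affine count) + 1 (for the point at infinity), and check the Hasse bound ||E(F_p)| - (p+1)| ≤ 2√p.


Affine points = {(1, 5), (1, 18), (2, 4), (2, 19), (5, 4), (5, 19), (7, 8), (7, 15), (9, 2), (9, 21), (10, 11), (10, 12), (12, 9), (12, 14), (15, 1), (15, 22), (16, 4), (16, 19), (17, 9), (17, 14), (18, 8), (18, 15), (21, 8), (21, 15), (22, 3), (22, 20)}; affine count = 26; |E(F_23)| = 27.

Discriminant check: Δ ∝ 4a³ + 27b² = 4·7³ + 27·17² = 4·343 + 27·289 ≡ 21 (mod 23). Nonzero ⇒ E is nonsingular.
For each x ∈ F_23, compute rhs = x³ + 7·x + 17 mod 23, then count y ∈ F_23 with y² ≡ rhs.
  x = 0: rhs = 17, matching y values: none (0 points).
  x = 1: rhs = 2, matching y values: 5, 18 (2 points).
  x = 2: rhs = 16, matching y values: 4, 19 (2 points).
  x = 3: rhs = 19, matching y values: none (0 points).
  x = 4: rhs = 17, matching y values: none (0 points).
  x = 5: rhs = 16, matching y values: 4, 19 (2 points).
  x = 6: rhs = 22, matching y values: none (0 points).
  x = 7: rhs = 18, matching y values: 8, 15 (2 points).
  x = 8: rhs = 10, matching y values: none (0 points).
  x = 9: rhs = 4, matching y values: 2, 21 (2 points).
  x = 10: rhs = 6, matching y values: 11, 12 (2 points).
  x = 11: rhs = 22, matching y values: none (0 points).
  x = 12: rhs = 12, matching y values: 9, 14 (2 points).
  x = 13: rhs = 5, matching y values: none (0 points).
  x = 14: rhs = 7, matching y values: none (0 points).
  x = 15: rhs = 1, matching y values: 1, 22 (2 points).
  x = 16: rhs = 16, matching y values: 4, 19 (2 points).
  x = 17: rhs = 12, matching y values: 9, 14 (2 points).
  x = 18: rhs = 18, matching y values: 8, 15 (2 points).
  x = 19: rhs = 17, matching y values: none (0 points).
  x = 20: rhs = 15, matching y values: none (0 points).
  x = 21: rhs = 18, matching y values: 8, 15 (2 points).
  x = 22: rhs = 9, matching y values: 3, 20 (2 points).
Total affine count: 26.
Full point count |E(F_23)| = 26 + 1 = 27.
Hasse bound: |27 − (23+1)| = |3| = 3 ≤ 2√23 ≈ 9.5917 ✓.


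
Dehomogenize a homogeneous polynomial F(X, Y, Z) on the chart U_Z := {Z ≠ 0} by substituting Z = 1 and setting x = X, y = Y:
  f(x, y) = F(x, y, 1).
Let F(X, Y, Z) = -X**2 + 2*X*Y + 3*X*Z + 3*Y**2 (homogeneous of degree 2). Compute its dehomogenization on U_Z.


f(x, y) = -x**2 + 2*x*y + 3*x + 3*y**2

On U_Z we set Z = 1. Each monomial c·X^i·Y^j·Z^k in F becomes c·x^i·y^j·1^k = c·x^i·y^j.
Substituting Z = 1: F(X, Y, 1) = -x**2 + 2*x*y + 3*x + 3*y**2.
Note: deg(f) ≤ deg(F) = 2; strict inequality happens when F is divisible by Z (lost terms).


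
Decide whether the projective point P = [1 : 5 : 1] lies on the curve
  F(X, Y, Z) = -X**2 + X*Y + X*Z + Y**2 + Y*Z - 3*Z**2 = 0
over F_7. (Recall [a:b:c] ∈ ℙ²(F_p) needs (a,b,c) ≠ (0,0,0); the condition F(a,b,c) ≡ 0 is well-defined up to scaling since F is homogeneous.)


F(1,5,1) ≡ 4 (mod 7); P is NOT on the curve.

Evaluate F(1, 5, 1) term-by-term (mod 7).
  -X**2 ↦ -1·1·1·1 = -1
  X*Y ↦ 1·1·5·1 = 5
  X*Z ↦ 1·1·1·1 = 1
  Y**2 ↦ 1·1·25·1 = 25
  Y*Z ↦ 1·1·5·1 = 5
  -3*Z**2 ↦ -3·1·1·1 = -3
Sum: F(1, 5, 1) = (-1) + (5) + (1) + (25) + (5) + (-3) = 32.
Reducing mod 7: 32 ≡ 4 (mod 7).
Since F(a, b, c) ≡ 4 ≠ 0 (mod 7), P does NOT lie on the curve.


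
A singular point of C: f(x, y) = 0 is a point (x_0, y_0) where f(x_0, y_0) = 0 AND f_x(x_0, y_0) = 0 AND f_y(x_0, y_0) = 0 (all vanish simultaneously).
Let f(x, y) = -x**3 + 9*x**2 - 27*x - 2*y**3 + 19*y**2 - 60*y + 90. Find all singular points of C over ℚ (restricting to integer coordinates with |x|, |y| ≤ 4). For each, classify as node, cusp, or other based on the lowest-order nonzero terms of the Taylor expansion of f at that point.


Singular points: {(3, 3)}; classification: cusp.

Compute partial derivatives:
  f_x = -3*x**2 + 18*x - 27.
  f_y = -6*y**2 + 38*y - 60.
Scan x_0 ∈ {−4, ..., 4}. For each x_0, f_y(x_0, y) is a polynomial in y; find its integer roots y ∈ {−4, ..., 4}, then test f_x and f at those candidates.
  x = -4: f_y(-4, y) = -6*y**2 + 38*y - 60; vanishes at y ∈ {3}. (-4, 3): f_x = -147 ≠ 0.
  x = -3: f_y(-3, y) = -6*y**2 + 38*y - 60; vanishes at y ∈ {3}. (-3, 3): f_x = -108 ≠ 0.
  x = -2: f_y(-2, y) = -6*y**2 + 38*y - 60; vanishes at y ∈ {3}. (-2, 3): f_x = -75 ≠ 0.
  x = -1: f_y(-1, y) = -6*y**2 + 38*y - 60; vanishes at y ∈ {3}. (-1, 3): f_x = -48 ≠ 0.
  x = 0: f_y(0, y) = -6*y**2 + 38*y - 60; vanishes at y ∈ {3}. (0, 3): f_x = -27 ≠ 0.
  x = 1: f_y(1, y) = -6*y**2 + 38*y - 60; vanishes at y ∈ {3}. (1, 3): f_x = -12 ≠ 0.
  x = 2: f_y(2, y) = -6*y**2 + 38*y - 60; vanishes at y ∈ {3}. (2, 3): f_x = -3 ≠ 0.
  x = 3: f_y(3, y) = -6*y**2 + 38*y - 60; vanishes at y ∈ {3}. (3, 3): f_x = 0, f = 0 — SINGULAR.
  x = 4: f_y(4, y) = -6*y**2 + 38*y - 60; vanishes at y ∈ {3}. (4, 3): f_x = -3 ≠ 0.
Only singular point on the grid: (3, 3).
Classify: substitute x = 3 + u, y = 3 + v and expand: f = -u**3 - 2*v**3 + v**2.
No constant or linear terms (consistent with a singular point). Quadratic part: v**2. Cubic part: -u**3 - 2*v**3.
The quadratic part v**2 is a perfect square, so there is a single (double) tangent line v = 0, i.e. y = 3. Restricting the cubic part to that line (v = 0) leaves -u**3 ≠ 0, so f is not divisible by v and the branch is v² ≈ u**3 to lowest order — this is a cusp.
Classification: cusp.


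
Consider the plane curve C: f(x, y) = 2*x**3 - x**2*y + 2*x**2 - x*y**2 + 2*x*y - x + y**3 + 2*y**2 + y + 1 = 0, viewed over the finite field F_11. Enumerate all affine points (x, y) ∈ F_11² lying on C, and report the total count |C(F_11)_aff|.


Affine F_11-points: {(0, 8), (2, 2), (3, 4), (4, 2), (5, 2), (6, 1), (6, 4), (6, 10), (7, 7)}; count = 9.

For each of the 121 pairs (x, y) ∈ F_11², evaluate f(x, y) mod 11. Record the zeros.
  x = 0: [0↦1, 1↦5, 2↦8, 3↦5, 4↦2, 5↦5, 6↦9, 7↦9, 8↦0, 9↦10, 10↦1]  zeros at y ∈ {8}
  x = 1: [0↦4, 1↦8, 2↦9, 3↦2, 4↦4, 5↦10, 6↦4, 7↦3, 8↦2, 9↦7, 10↦2]  zeros at y ∈ ∅
  x = 2: [0↦1, 1↦3, 2↦0, 3↦9, 4↦3, 5↦10, 6↦3, 7↦10, 8↦4, 9↦2, 10↦10]  zeros at y ∈ {2}
  x = 3: [0↦4, 1↦2, 2↦4, 3↦5, 4↦0, 5↦6, 6↦7, 7↦9, 8↦7, 9↦7, 10↦4]  zeros at y ∈ {4}
  x = 4: [0↦3, 1↦6, 2↦0, 3↦2, 4↦7, 5↦10, 6↦6, 7↦1, 8↦1, 9↦1, 10↦7]  zeros at y ∈ {2}
  x = 5: [0↦10, 1↦5, 2↦0, 3↦1, 4↦3, 5↦1, 6↦1, 7↦9, 8↦9, 9↦7, 10↦9]  zeros at y ∈ {2}
  x = 6: [0↦4, 1↦0, 2↦5, 3↦3, 4↦0, 5↦2, 6↦4, 7↦1, 8↦10, 9↦4, 10↦0]  zeros at y ∈ {1, 4, 10}
  x = 7: [0↦8, 1↦3, 2↦5, 3↦9, 4↦10, 5↦3, 6↦5, 7↦0, 8↦5, 9↦4, 10↦3]  zeros at y ∈ {7}
  x = 8: [0↦1, 1↦4, 2↦1, 3↦9, 4↦1, 5↦5, 6↦5, 7↦7, 8↦6, 9↦8, 10↦8]  zeros at y ∈ ∅
  x = 9: [0↦6, 1↦4, 2↦5, 3↦4, 4↦7, 5↦9, 6↦5, 7↦1, 8↦3, 9↦6, 10↦5]  zeros at y ∈ ∅
  x = 10: [0↦2, 1↦4, 2↦7, 3↦6, 4↦7, 5↦5, 6↦6, 7↦5, 8↦8, 9↦10, 10↦6]  zeros at y ∈ ∅
Collecting zeros: affine points = {(0, 8), (2, 2), (3, 4), (4, 2), (5, 2), (6, 1), (6, 4), (6, 10), (7, 7)}.
Total count |C(F_11)_aff| = 9.


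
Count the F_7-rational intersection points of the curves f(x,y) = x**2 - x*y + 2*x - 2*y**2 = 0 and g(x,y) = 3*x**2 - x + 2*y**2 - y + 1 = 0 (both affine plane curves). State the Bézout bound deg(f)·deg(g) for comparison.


Common zeros: ∅; count = 0; Bézout bound = 4.

deg(f) = 2, deg(g) = 2, so Bézout bound = 4.
Scan x ∈ F_7. For each x, list the y ∈ F_7 with f(x, y) ≡ 0 and those with g(x, y) ≡ 0 (mod 7); the common zeros in that column are the intersection.
  x = 0: f ≡ 0 at y ∈ {0}; g ≡ 0 at y ∈ {2}; common: ∅.
  x = 1: f ≡ 0 at y ∈ {1, 2}; g ≡ 0 at y ∈ ∅; common: ∅.
  x = 2: f ≡ 0 at y ∈ ∅; g ≡ 0 at y ∈ {5, 6}; common: ∅.
  x = 3: f ≡ 0 at y ∈ ∅; g ≡ 0 at y ∈ {5, 6}; common: ∅.
  x = 4: f ≡ 0 at y ∈ ∅; g ≡ 0 at y ∈ ∅; common: ∅.
  x = 5: f ≡ 0 at y ∈ {0, 1}; g ≡ 0 at y ∈ {2}; common: ∅.
  x = 6: f ≡ 0 at y ∈ {2}; g ≡ 0 at y ∈ ∅; common: ∅.
Collecting: common zeros = ∅, so the count is 0.
Comparison with the Bézout bound: 0 ≤ 4 = deg(f)·deg(g), as expected for curves with no common component (the affine F_7-count falls short of the bound because intersections may lie at infinity, over extension fields, or carry multiplicity).


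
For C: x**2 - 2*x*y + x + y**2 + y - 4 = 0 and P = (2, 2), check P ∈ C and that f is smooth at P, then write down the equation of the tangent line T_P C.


Tangent line at P: x + y - 4 = 0.

Step 1: f(2, 2) = 0, so P lies on C.
Step 2: partial derivatives
  f_x(x, y) = 2*x - 2*y + 1, f_y(x, y) = -2*x + 2*y + 1.
  f_x(P) = 1, f_y(P) = 1 (gradient nonzero, so P is smooth).
Step 3: tangent line at P: 1·(x − 2) + 1·(y − 2) = 0.
Expanding: x + y - 4 = 0.


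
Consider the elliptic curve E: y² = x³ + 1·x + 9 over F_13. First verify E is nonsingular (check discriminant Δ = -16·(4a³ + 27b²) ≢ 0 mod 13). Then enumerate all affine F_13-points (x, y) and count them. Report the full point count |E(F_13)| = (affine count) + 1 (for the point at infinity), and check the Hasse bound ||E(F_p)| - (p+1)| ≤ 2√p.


Affine points = {(0, 3), (0, 10), (3, 0), (4, 5), (4, 8), (5, 3), (5, 10), (6, 6), (6, 7), (8, 3), (8, 10), (11, 5), (11, 8)}; affine count = 13; |E(F_13)| = 14.

Discriminant check: Δ ∝ 4a³ + 27b² = 4·1³ + 27·9² = 4·1 + 27·81 ≡ 7 (mod 13). Nonzero ⇒ E is nonsingular.
For each x ∈ F_13, compute rhs = x³ + 1·x + 9 mod 13, then count y ∈ F_13 with y² ≡ rhs.
  x = 0: rhs = 9, matching y values: 3, 10 (2 points).
  x = 1: rhs = 11, matching y values: none (0 points).
  x = 2: rhs = 6, matching y values: none (0 points).
  x = 3: rhs = 0, matching y values: 0 (1 points).
  x = 4: rhs = 12, matching y values: 5, 8 (2 points).
  x = 5: rhs = 9, matching y values: 3, 10 (2 points).
  x = 6: rhs = 10, matching y values: 6, 7 (2 points).
  x = 7: rhs = 8, matching y values: none (0 points).
  x = 8: rhs = 9, matching y values: 3, 10 (2 points).
  x = 9: rhs = 6, matching y values: none (0 points).
  x = 10: rhs = 5, matching y values: none (0 points).
  x = 11: rhs = 12, matching y values: 5, 8 (2 points).
  x = 12: rhs = 7, matching y values: none (0 points).
Total affine count: 13.
Full point count |E(F_13)| = 13 + 1 = 14.
Hasse bound: |14 − (13+1)| = |0| = 0 ≤ 2√13 ≈ 7.2111 ✓.


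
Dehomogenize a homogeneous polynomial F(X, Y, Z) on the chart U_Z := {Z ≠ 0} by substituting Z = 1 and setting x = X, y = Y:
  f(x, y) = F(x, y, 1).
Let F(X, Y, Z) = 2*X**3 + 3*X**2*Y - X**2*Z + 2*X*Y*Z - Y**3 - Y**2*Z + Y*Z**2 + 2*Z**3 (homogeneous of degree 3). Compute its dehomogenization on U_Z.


f(x, y) = 2*x**3 + 3*x**2*y - x**2 + 2*x*y - y**3 - y**2 + y + 2

On U_Z we set Z = 1. Each monomial c·X^i·Y^j·Z^k in F becomes c·x^i·y^j·1^k = c·x^i·y^j.
Substituting Z = 1: F(X, Y, 1) = 2*x**3 + 3*x**2*y - x**2 + 2*x*y - y**3 - y**2 + y + 2.
Note: deg(f) ≤ deg(F) = 3; strict inequality happens when F is divisible by Z (lost terms).


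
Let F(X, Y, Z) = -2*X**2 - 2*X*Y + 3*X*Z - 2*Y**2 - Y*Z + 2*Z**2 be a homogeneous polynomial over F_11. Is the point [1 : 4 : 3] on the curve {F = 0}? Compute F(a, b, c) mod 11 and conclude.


F(1,4,3) ≡ 6 (mod 11); P is NOT on the curve.

Evaluate F(1, 4, 3) term-by-term (mod 11).
  -2*X**2 ↦ -2·1·1·1 = -2
  -2*X*Y ↦ -2·1·4·1 = -8
  3*X*Z ↦ 3·1·1·3 = 9
  -2*Y**2 ↦ -2·1·16·1 = -32
  -Y*Z ↦ -1·1·4·3 = -12
  2*Z**2 ↦ 2·1·1·9 = 18
Sum: F(1, 4, 3) = (-2) + (-8) + (9) + (-32) + (-12) + (18) = -27.
Reducing mod 11: -27 ≡ 6 (mod 11).
Since F(a, b, c) ≡ 6 ≠ 0 (mod 11), P does NOT lie on the curve.


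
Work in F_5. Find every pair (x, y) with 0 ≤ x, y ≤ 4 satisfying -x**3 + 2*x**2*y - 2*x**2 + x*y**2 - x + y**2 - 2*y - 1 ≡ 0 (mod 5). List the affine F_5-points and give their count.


Affine F_5-points: {(1, 0), (2, 1), (2, 2), (3, 3)}; count = 4.

For each of the 25 pairs (x, y) ∈ F_5², evaluate f(x, y) mod 5. Record the zeros.
  x = 0: [0↦4, 1↦3, 2↦4, 3↦2, 4↦2]  zeros at y ∈ ∅
  x = 1: [0↦0, 1↦2, 2↦3, 3↦3, 4↦2]  zeros at y ∈ {0}
  x = 2: [0↦1, 1↦0, 2↦0, 3↦1, 4↦3]  zeros at y ∈ {1, 2}
  x = 3: [0↦1, 1↦1, 2↦4, 3↦0, 4↦4]  zeros at y ∈ {3}
  x = 4: [0↦4, 1↦4, 2↦4, 3↦4, 4↦4]  zeros at y ∈ ∅
Collecting zeros: affine points = {(1, 0), (2, 1), (2, 2), (3, 3)}.
Total count |C(F_5)_aff| = 4.
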